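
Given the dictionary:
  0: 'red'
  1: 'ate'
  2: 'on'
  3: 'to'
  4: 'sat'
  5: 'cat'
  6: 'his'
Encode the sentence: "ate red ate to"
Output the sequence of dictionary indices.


Look up each word in the dictionary:
  'ate' -> 1
  'red' -> 0
  'ate' -> 1
  'to' -> 3

Encoded: [1, 0, 1, 3]


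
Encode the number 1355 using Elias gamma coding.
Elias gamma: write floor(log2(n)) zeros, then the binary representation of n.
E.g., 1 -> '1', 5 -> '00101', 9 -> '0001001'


num_bits = floor(log2(1355)) + 1 = 11
leading_zeros = num_bits - 1 = 10
binary(1355) = 10101001011

Elias gamma(1355) = '0000000000' + '10101001011' = 000000000010101001011 (21 bits)


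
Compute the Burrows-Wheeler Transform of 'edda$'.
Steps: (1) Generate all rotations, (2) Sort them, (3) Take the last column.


Rotations (sorted):
  0: $edda -> last char: a
  1: a$edd -> last char: d
  2: da$ed -> last char: d
  3: dda$e -> last char: e
  4: edda$ -> last char: $


BWT = adde$


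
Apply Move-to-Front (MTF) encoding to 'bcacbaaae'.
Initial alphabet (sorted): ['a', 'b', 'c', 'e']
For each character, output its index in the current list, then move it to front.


MTF encoding:
'b': index 1 in ['a', 'b', 'c', 'e'] -> ['b', 'a', 'c', 'e']
'c': index 2 in ['b', 'a', 'c', 'e'] -> ['c', 'b', 'a', 'e']
'a': index 2 in ['c', 'b', 'a', 'e'] -> ['a', 'c', 'b', 'e']
'c': index 1 in ['a', 'c', 'b', 'e'] -> ['c', 'a', 'b', 'e']
'b': index 2 in ['c', 'a', 'b', 'e'] -> ['b', 'c', 'a', 'e']
'a': index 2 in ['b', 'c', 'a', 'e'] -> ['a', 'b', 'c', 'e']
'a': index 0 in ['a', 'b', 'c', 'e'] -> ['a', 'b', 'c', 'e']
'a': index 0 in ['a', 'b', 'c', 'e'] -> ['a', 'b', 'c', 'e']
'e': index 3 in ['a', 'b', 'c', 'e'] -> ['e', 'a', 'b', 'c']


Output: [1, 2, 2, 1, 2, 2, 0, 0, 3]


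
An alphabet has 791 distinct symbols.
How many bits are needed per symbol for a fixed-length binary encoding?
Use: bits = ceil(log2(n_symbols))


log2(791) = 9.6275
Bracket: 2^9 = 512 < 791 <= 2^10 = 1024
So ceil(log2(791)) = 10

bits = ceil(log2(791)) = ceil(9.6275) = 10 bits


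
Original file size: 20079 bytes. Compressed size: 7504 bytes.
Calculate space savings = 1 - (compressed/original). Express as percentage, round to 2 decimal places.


ratio = compressed/original = 7504/20079 = 0.373724
savings = 1 - ratio = 1 - 0.373724 = 0.626276
as a percentage: 0.626276 * 100 = 62.63%

Space savings = 1 - 7504/20079 = 62.63%


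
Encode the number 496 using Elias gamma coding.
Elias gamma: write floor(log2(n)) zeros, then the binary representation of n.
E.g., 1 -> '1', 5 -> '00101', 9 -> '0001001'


num_bits = floor(log2(496)) + 1 = 9
leading_zeros = num_bits - 1 = 8
binary(496) = 111110000

Elias gamma(496) = '00000000' + '111110000' = 00000000111110000 (17 bits)


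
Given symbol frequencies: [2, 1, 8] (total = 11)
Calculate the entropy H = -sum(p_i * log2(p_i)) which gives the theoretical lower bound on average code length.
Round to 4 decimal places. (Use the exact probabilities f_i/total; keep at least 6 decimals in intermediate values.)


Per-symbol terms -p_i * log2(p_i) with p_i = f_i/11:
  p = 2/11 = 0.181818: log2(p) = -2.459432, -p*log2(p) = 0.447169
  p = 1/11 = 0.090909: log2(p) = -3.459432, -p*log2(p) = 0.314494
  p = 8/11 = 0.727273: log2(p) = -0.459432, -p*log2(p) = 0.334132
H = 0.447169 + 0.314494 + 0.334132 = 1.095795

H = 1.0958 bits/symbol


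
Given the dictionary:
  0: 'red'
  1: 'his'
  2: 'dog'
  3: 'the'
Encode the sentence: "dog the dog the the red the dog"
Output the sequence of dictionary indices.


Look up each word in the dictionary:
  'dog' -> 2
  'the' -> 3
  'dog' -> 2
  'the' -> 3
  'the' -> 3
  'red' -> 0
  'the' -> 3
  'dog' -> 2

Encoded: [2, 3, 2, 3, 3, 0, 3, 2]


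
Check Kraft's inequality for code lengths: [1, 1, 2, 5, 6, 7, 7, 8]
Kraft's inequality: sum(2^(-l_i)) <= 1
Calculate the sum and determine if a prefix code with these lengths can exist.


Sum = 2^(-1) + 2^(-1) + 2^(-2) + 2^(-5) + 2^(-6) + 2^(-7) + 2^(-7) + 2^(-8)
    = 0.5 + 0.5 + 0.25 + 0.03125 + 0.015625 + 0.0078125 + 0.0078125 + 0.00390625
    = 337/256 = 1.31640625
Since 1.31640625 > 1, Kraft's inequality is NOT satisfied.
A prefix code with these lengths CANNOT exist.

Kraft sum = 1.31640625. Not satisfied.


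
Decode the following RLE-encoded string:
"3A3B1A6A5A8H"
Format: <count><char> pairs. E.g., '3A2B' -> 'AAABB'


Expanding each <count><char> pair:
  3A -> 'AAA'
  3B -> 'BBB'
  1A -> 'A'
  6A -> 'AAAAAA'
  5A -> 'AAAAA'
  8H -> 'HHHHHHHH'

Decoded = AAABBBAAAAAAAAAAAAHHHHHHHH


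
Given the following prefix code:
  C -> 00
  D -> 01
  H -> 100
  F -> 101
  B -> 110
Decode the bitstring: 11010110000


Decoding step by step:
Bits 110 -> B
Bits 101 -> F
Bits 100 -> H
Bits 00 -> C


Decoded message: BFHC


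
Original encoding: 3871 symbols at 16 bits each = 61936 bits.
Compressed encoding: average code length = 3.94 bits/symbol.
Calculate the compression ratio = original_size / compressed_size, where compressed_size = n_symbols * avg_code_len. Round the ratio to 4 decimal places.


original_size = n_symbols * orig_bits = 3871 * 16 = 61936 bits
compressed_size = n_symbols * avg_code_len = 3871 * 3.94 = 15251.74 bits
ratio = original_size / compressed_size = 61936 / 15251.74 = 4.0609

Compression ratio = 4.0609


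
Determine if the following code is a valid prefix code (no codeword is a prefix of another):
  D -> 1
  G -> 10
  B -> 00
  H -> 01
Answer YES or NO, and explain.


Checking each pair (does one codeword prefix another?):
  D='1' vs G='10': prefix -- VIOLATION

NO -- this is NOT a valid prefix code. D (1) is a prefix of G (10).


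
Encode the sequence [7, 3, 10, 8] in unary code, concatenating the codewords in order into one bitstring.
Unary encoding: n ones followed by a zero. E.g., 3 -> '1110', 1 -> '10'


Encode each number as n ones followed by a terminating 0:
  7 -> 11111110 (8 bits)
  3 -> 1110 (4 bits)
  10 -> 11111111110 (11 bits)
  8 -> 111111110 (9 bits)
Total length = 8 + 4 + 11 + 9 = 32 bits.

Unary([7, 3, 10, 8]) = 11111110111011111111110111111110 (32 bits)


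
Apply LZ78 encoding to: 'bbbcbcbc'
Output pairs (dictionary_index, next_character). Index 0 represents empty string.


LZ78 encoding steps:
Dictionary: {0: ''}
Step 1: w='' (idx 0), next='b' -> output (0, 'b'), add 'b' as idx 1
Step 2: w='b' (idx 1), next='b' -> output (1, 'b'), add 'bb' as idx 2
Step 3: w='' (idx 0), next='c' -> output (0, 'c'), add 'c' as idx 3
Step 4: w='b' (idx 1), next='c' -> output (1, 'c'), add 'bc' as idx 4
Step 5: w='bc' (idx 4), end of input -> output (4, '')


Encoded: [(0, 'b'), (1, 'b'), (0, 'c'), (1, 'c'), (4, '')]


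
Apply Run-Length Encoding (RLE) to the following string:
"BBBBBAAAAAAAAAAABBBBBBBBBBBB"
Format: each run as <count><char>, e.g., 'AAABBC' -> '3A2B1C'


Scanning runs left to right:
  i=0: run of 'B' x 5 -> '5B'
  i=5: run of 'A' x 11 -> '11A'
  i=16: run of 'B' x 12 -> '12B'

RLE = 5B11A12B


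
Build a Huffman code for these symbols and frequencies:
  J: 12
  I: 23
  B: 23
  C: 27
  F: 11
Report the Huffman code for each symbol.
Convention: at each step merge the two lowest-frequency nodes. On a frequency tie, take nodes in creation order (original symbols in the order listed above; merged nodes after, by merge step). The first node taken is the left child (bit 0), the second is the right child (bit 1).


Huffman tree construction:
Step 1: Merge F(11) + J(12) = 23
Step 2: Merge I(23) + B(23) = 46
Step 3: Merge (F+J)(23) + C(27) = 50
Step 4: Merge (I+B)(46) + ((F+J)+C)(50) = 96
Read each symbol's code off the tree from the root (left child = 0, right child = 1).

Codes:
  J: 101 (length 3)
  I: 00 (length 2)
  B: 01 (length 2)
  C: 11 (length 2)
  F: 100 (length 3)
Average code length: 215/96 = 2.2396 bits/symbol


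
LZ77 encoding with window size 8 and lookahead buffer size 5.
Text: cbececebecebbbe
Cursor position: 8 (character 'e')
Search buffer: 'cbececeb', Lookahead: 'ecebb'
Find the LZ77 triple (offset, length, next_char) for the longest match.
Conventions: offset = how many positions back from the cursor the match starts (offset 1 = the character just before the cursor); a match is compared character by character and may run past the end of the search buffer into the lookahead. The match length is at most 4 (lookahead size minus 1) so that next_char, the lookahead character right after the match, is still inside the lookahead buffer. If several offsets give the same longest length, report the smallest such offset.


Try each offset into the search buffer:
  offset=1 (pos 7, char 'b'): match length 0
  offset=2 (pos 6, char 'e'): match length 1
  offset=3 (pos 5, char 'c'): match length 0
  offset=4 (pos 4, char 'e'): match length 4
  offset=5 (pos 3, char 'c'): match length 0
  offset=6 (pos 2, char 'e'): match length 3
  offset=7 (pos 1, char 'b'): match length 0
  offset=8 (pos 0, char 'c'): match length 0
Longest match has length 4 at offset 4.
next_char = character at position 8 + 4 = 12 -> 'b'

Best match: offset=4, length=4 (matching 'eceb' starting at position 4)
LZ77 triple: (4, 4, 'b')


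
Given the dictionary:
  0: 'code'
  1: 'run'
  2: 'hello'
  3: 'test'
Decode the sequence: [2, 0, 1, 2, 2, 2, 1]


Look up each index in the dictionary:
  2 -> 'hello'
  0 -> 'code'
  1 -> 'run'
  2 -> 'hello'
  2 -> 'hello'
  2 -> 'hello'
  1 -> 'run'

Decoded: "hello code run hello hello hello run"


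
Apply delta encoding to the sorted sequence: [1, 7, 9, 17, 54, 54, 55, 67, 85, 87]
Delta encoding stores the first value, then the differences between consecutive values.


First value: 1
Deltas:
  7 - 1 = 6
  9 - 7 = 2
  17 - 9 = 8
  54 - 17 = 37
  54 - 54 = 0
  55 - 54 = 1
  67 - 55 = 12
  85 - 67 = 18
  87 - 85 = 2


Delta encoded: [1, 6, 2, 8, 37, 0, 1, 12, 18, 2]


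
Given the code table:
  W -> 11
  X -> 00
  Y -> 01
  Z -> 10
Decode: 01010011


Decoding:
01 -> Y
01 -> Y
00 -> X
11 -> W


Result: YYXW


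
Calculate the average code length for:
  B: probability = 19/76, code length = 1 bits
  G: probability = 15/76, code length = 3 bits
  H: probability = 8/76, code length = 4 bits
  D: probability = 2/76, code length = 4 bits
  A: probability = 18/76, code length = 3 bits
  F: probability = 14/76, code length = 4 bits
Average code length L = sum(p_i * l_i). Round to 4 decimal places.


Weighted contributions p_i * l_i:
  B: (19/76) * 1 = 19/76
  G: (15/76) * 3 = 45/76
  H: (8/76) * 4 = 32/76
  D: (2/76) * 4 = 8/76
  A: (18/76) * 3 = 54/76
  F: (14/76) * 4 = 56/76
Sum = (19 + 45 + 32 + 8 + 54 + 56)/76 = 214/76

L = 214/76 = 2.8158 bits/symbol


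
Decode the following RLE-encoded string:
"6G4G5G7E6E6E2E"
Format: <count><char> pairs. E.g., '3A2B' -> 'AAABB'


Expanding each <count><char> pair:
  6G -> 'GGGGGG'
  4G -> 'GGGG'
  5G -> 'GGGGG'
  7E -> 'EEEEEEE'
  6E -> 'EEEEEE'
  6E -> 'EEEEEE'
  2E -> 'EE'

Decoded = GGGGGGGGGGGGGGGEEEEEEEEEEEEEEEEEEEEE


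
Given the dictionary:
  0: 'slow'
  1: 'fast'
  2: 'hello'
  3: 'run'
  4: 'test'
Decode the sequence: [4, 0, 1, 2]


Look up each index in the dictionary:
  4 -> 'test'
  0 -> 'slow'
  1 -> 'fast'
  2 -> 'hello'

Decoded: "test slow fast hello"


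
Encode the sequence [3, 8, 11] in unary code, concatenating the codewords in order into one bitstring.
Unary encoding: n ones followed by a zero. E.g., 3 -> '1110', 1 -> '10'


Encode each number as n ones followed by a terminating 0:
  3 -> 1110 (4 bits)
  8 -> 111111110 (9 bits)
  11 -> 111111111110 (12 bits)
Total length = 4 + 9 + 12 = 25 bits.

Unary([3, 8, 11]) = 1110111111110111111111110 (25 bits)


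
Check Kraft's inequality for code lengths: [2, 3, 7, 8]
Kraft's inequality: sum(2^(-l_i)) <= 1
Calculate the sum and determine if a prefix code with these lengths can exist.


Sum = 2^(-2) + 2^(-3) + 2^(-7) + 2^(-8)
    = 0.25 + 0.125 + 0.0078125 + 0.00390625
    = 99/256 = 0.38671875
Since 0.38671875 <= 1, Kraft's inequality IS satisfied.
A prefix code with these lengths CAN exist.

Kraft sum = 0.38671875. Satisfied.


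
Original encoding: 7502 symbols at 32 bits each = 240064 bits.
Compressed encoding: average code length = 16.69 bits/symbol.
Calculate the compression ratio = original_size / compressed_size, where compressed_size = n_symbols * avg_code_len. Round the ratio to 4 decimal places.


original_size = n_symbols * orig_bits = 7502 * 32 = 240064 bits
compressed_size = n_symbols * avg_code_len = 7502 * 16.69 = 125208.38 bits
ratio = original_size / compressed_size = 240064 / 125208.38 = 1.9173

Compression ratio = 1.9173


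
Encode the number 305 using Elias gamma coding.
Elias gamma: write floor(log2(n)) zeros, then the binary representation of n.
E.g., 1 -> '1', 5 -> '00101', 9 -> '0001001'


num_bits = floor(log2(305)) + 1 = 9
leading_zeros = num_bits - 1 = 8
binary(305) = 100110001

Elias gamma(305) = '00000000' + '100110001' = 00000000100110001 (17 bits)


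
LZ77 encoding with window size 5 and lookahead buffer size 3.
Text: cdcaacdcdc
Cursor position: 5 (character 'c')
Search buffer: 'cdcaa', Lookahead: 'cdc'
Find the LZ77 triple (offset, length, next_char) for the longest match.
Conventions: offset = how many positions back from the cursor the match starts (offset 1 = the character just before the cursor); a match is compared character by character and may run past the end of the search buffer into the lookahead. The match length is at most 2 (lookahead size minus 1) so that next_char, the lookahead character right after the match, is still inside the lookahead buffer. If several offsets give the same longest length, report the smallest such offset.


Try each offset into the search buffer:
  offset=1 (pos 4, char 'a'): match length 0
  offset=2 (pos 3, char 'a'): match length 0
  offset=3 (pos 2, char 'c'): match length 1
  offset=4 (pos 1, char 'd'): match length 0
  offset=5 (pos 0, char 'c'): match length 2
Longest match has length 2 at offset 5.
next_char = character at position 5 + 2 = 7 -> 'c'

Best match: offset=5, length=2 (matching 'cd' starting at position 0)
LZ77 triple: (5, 2, 'c')


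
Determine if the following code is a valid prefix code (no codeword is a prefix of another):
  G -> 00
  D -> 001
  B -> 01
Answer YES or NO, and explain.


Checking each pair (does one codeword prefix another?):
  G='00' vs D='001': prefix -- VIOLATION

NO -- this is NOT a valid prefix code. G (00) is a prefix of D (001).


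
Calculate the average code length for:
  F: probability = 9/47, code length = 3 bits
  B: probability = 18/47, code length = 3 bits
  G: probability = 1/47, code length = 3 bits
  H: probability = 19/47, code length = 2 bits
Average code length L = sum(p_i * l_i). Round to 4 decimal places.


Weighted contributions p_i * l_i:
  F: (9/47) * 3 = 27/47
  B: (18/47) * 3 = 54/47
  G: (1/47) * 3 = 3/47
  H: (19/47) * 2 = 38/47
Sum = (27 + 54 + 3 + 38)/47 = 122/47

L = 122/47 = 2.5957 bits/symbol


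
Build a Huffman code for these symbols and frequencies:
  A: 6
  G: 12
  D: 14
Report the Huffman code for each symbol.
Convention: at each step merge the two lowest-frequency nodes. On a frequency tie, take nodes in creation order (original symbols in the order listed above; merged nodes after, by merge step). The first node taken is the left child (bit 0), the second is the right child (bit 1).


Huffman tree construction:
Step 1: Merge A(6) + G(12) = 18
Step 2: Merge D(14) + (A+G)(18) = 32
Read each symbol's code off the tree from the root (left child = 0, right child = 1).

Codes:
  A: 10 (length 2)
  G: 11 (length 2)
  D: 0 (length 1)
Average code length: 50/32 = 1.5625 bits/symbol


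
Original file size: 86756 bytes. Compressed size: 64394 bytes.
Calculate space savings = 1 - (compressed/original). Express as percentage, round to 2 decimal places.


ratio = compressed/original = 64394/86756 = 0.742243
savings = 1 - ratio = 1 - 0.742243 = 0.257757
as a percentage: 0.257757 * 100 = 25.78%

Space savings = 1 - 64394/86756 = 25.78%


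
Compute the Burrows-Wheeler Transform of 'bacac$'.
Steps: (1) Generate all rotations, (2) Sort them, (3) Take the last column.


Rotations (sorted):
  0: $bacac -> last char: c
  1: ac$bac -> last char: c
  2: acac$b -> last char: b
  3: bacac$ -> last char: $
  4: c$baca -> last char: a
  5: cac$ba -> last char: a


BWT = ccb$aa


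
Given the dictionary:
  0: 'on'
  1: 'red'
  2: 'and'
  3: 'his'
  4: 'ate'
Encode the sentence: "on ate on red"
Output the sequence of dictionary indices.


Look up each word in the dictionary:
  'on' -> 0
  'ate' -> 4
  'on' -> 0
  'red' -> 1

Encoded: [0, 4, 0, 1]


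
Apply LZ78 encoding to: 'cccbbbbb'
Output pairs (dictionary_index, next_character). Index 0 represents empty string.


LZ78 encoding steps:
Dictionary: {0: ''}
Step 1: w='' (idx 0), next='c' -> output (0, 'c'), add 'c' as idx 1
Step 2: w='c' (idx 1), next='c' -> output (1, 'c'), add 'cc' as idx 2
Step 3: w='' (idx 0), next='b' -> output (0, 'b'), add 'b' as idx 3
Step 4: w='b' (idx 3), next='b' -> output (3, 'b'), add 'bb' as idx 4
Step 5: w='bb' (idx 4), end of input -> output (4, '')


Encoded: [(0, 'c'), (1, 'c'), (0, 'b'), (3, 'b'), (4, '')]


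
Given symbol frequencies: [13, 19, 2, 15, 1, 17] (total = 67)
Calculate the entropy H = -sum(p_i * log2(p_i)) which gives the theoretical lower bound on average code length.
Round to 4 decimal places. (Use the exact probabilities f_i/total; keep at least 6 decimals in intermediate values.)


Per-symbol terms -p_i * log2(p_i) with p_i = f_i/67:
  p = 13/67 = 0.194030: log2(p) = -2.365649, -p*log2(p) = 0.459007
  p = 19/67 = 0.283582: log2(p) = -1.818162, -p*log2(p) = 0.515598
  p = 2/67 = 0.029851: log2(p) = -5.066089, -p*log2(p) = 0.151227
  p = 15/67 = 0.223881: log2(p) = -2.159199, -p*log2(p) = 0.483403
  p = 1/67 = 0.014925: log2(p) = -6.066089, -p*log2(p) = 0.090539
  p = 17/67 = 0.253731: log2(p) = -1.978626, -p*log2(p) = 0.502040
H = 0.459007 + 0.515598 + 0.151227 + 0.483403 + 0.090539 + 0.502040 = 2.201814

H = 2.2018 bits/symbol


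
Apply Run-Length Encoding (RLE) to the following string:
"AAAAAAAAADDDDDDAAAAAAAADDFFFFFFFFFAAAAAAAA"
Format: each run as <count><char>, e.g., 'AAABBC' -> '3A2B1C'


Scanning runs left to right:
  i=0: run of 'A' x 9 -> '9A'
  i=9: run of 'D' x 6 -> '6D'
  i=15: run of 'A' x 8 -> '8A'
  i=23: run of 'D' x 2 -> '2D'
  i=25: run of 'F' x 9 -> '9F'
  i=34: run of 'A' x 8 -> '8A'

RLE = 9A6D8A2D9F8A


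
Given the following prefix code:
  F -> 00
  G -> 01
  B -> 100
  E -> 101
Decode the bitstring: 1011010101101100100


Decoding step by step:
Bits 101 -> E
Bits 101 -> E
Bits 01 -> G
Bits 01 -> G
Bits 101 -> E
Bits 100 -> B
Bits 100 -> B


Decoded message: EEGGEBB


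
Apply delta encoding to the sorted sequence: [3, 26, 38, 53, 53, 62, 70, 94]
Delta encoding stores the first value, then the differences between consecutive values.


First value: 3
Deltas:
  26 - 3 = 23
  38 - 26 = 12
  53 - 38 = 15
  53 - 53 = 0
  62 - 53 = 9
  70 - 62 = 8
  94 - 70 = 24


Delta encoded: [3, 23, 12, 15, 0, 9, 8, 24]


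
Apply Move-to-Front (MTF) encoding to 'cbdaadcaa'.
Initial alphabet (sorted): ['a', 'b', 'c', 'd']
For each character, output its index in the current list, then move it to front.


MTF encoding:
'c': index 2 in ['a', 'b', 'c', 'd'] -> ['c', 'a', 'b', 'd']
'b': index 2 in ['c', 'a', 'b', 'd'] -> ['b', 'c', 'a', 'd']
'd': index 3 in ['b', 'c', 'a', 'd'] -> ['d', 'b', 'c', 'a']
'a': index 3 in ['d', 'b', 'c', 'a'] -> ['a', 'd', 'b', 'c']
'a': index 0 in ['a', 'd', 'b', 'c'] -> ['a', 'd', 'b', 'c']
'd': index 1 in ['a', 'd', 'b', 'c'] -> ['d', 'a', 'b', 'c']
'c': index 3 in ['d', 'a', 'b', 'c'] -> ['c', 'd', 'a', 'b']
'a': index 2 in ['c', 'd', 'a', 'b'] -> ['a', 'c', 'd', 'b']
'a': index 0 in ['a', 'c', 'd', 'b'] -> ['a', 'c', 'd', 'b']


Output: [2, 2, 3, 3, 0, 1, 3, 2, 0]


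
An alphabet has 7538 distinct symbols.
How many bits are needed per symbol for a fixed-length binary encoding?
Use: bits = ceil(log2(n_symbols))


log2(7538) = 12.88
Bracket: 2^12 = 4096 < 7538 <= 2^13 = 8192
So ceil(log2(7538)) = 13

bits = ceil(log2(7538)) = ceil(12.88) = 13 bits


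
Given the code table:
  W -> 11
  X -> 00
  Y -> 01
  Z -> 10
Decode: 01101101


Decoding:
01 -> Y
10 -> Z
11 -> W
01 -> Y


Result: YZWY


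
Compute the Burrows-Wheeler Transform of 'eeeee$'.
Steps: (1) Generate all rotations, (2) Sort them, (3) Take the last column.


Rotations (sorted):
  0: $eeeee -> last char: e
  1: e$eeee -> last char: e
  2: ee$eee -> last char: e
  3: eee$ee -> last char: e
  4: eeee$e -> last char: e
  5: eeeee$ -> last char: $


BWT = eeeee$


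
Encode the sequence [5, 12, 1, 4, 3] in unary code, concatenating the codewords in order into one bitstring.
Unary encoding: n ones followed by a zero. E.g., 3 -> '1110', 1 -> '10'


Encode each number as n ones followed by a terminating 0:
  5 -> 111110 (6 bits)
  12 -> 1111111111110 (13 bits)
  1 -> 10 (2 bits)
  4 -> 11110 (5 bits)
  3 -> 1110 (4 bits)
Total length = 6 + 13 + 2 + 5 + 4 = 30 bits.

Unary([5, 12, 1, 4, 3]) = 111110111111111111010111101110 (30 bits)


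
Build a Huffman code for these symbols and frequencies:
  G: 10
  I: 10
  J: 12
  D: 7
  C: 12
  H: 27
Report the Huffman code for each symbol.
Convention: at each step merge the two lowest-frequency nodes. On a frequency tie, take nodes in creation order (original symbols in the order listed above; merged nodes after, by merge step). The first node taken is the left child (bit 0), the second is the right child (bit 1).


Huffman tree construction:
Step 1: Merge D(7) + G(10) = 17
Step 2: Merge I(10) + J(12) = 22
Step 3: Merge C(12) + (D+G)(17) = 29
Step 4: Merge (I+J)(22) + H(27) = 49
Step 5: Merge (C+(D+G))(29) + ((I+J)+H)(49) = 78
Read each symbol's code off the tree from the root (left child = 0, right child = 1).

Codes:
  G: 011 (length 3)
  I: 100 (length 3)
  J: 101 (length 3)
  D: 010 (length 3)
  C: 00 (length 2)
  H: 11 (length 2)
Average code length: 195/78 = 2.5000 bits/symbol


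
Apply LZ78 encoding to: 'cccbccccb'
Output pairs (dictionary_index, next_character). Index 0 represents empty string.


LZ78 encoding steps:
Dictionary: {0: ''}
Step 1: w='' (idx 0), next='c' -> output (0, 'c'), add 'c' as idx 1
Step 2: w='c' (idx 1), next='c' -> output (1, 'c'), add 'cc' as idx 2
Step 3: w='' (idx 0), next='b' -> output (0, 'b'), add 'b' as idx 3
Step 4: w='cc' (idx 2), next='c' -> output (2, 'c'), add 'ccc' as idx 4
Step 5: w='c' (idx 1), next='b' -> output (1, 'b'), add 'cb' as idx 5


Encoded: [(0, 'c'), (1, 'c'), (0, 'b'), (2, 'c'), (1, 'b')]


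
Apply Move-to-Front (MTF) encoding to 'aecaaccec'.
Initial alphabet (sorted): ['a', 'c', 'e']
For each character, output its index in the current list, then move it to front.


MTF encoding:
'a': index 0 in ['a', 'c', 'e'] -> ['a', 'c', 'e']
'e': index 2 in ['a', 'c', 'e'] -> ['e', 'a', 'c']
'c': index 2 in ['e', 'a', 'c'] -> ['c', 'e', 'a']
'a': index 2 in ['c', 'e', 'a'] -> ['a', 'c', 'e']
'a': index 0 in ['a', 'c', 'e'] -> ['a', 'c', 'e']
'c': index 1 in ['a', 'c', 'e'] -> ['c', 'a', 'e']
'c': index 0 in ['c', 'a', 'e'] -> ['c', 'a', 'e']
'e': index 2 in ['c', 'a', 'e'] -> ['e', 'c', 'a']
'c': index 1 in ['e', 'c', 'a'] -> ['c', 'e', 'a']


Output: [0, 2, 2, 2, 0, 1, 0, 2, 1]


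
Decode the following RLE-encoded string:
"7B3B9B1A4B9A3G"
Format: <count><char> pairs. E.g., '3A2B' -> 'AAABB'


Expanding each <count><char> pair:
  7B -> 'BBBBBBB'
  3B -> 'BBB'
  9B -> 'BBBBBBBBB'
  1A -> 'A'
  4B -> 'BBBB'
  9A -> 'AAAAAAAAA'
  3G -> 'GGG'

Decoded = BBBBBBBBBBBBBBBBBBBABBBBAAAAAAAAAGGG


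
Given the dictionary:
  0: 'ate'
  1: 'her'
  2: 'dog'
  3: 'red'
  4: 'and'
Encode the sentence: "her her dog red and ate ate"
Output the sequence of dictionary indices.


Look up each word in the dictionary:
  'her' -> 1
  'her' -> 1
  'dog' -> 2
  'red' -> 3
  'and' -> 4
  'ate' -> 0
  'ate' -> 0

Encoded: [1, 1, 2, 3, 4, 0, 0]


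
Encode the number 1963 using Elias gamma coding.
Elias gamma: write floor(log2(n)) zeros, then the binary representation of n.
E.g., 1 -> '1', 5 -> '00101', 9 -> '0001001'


num_bits = floor(log2(1963)) + 1 = 11
leading_zeros = num_bits - 1 = 10
binary(1963) = 11110101011

Elias gamma(1963) = '0000000000' + '11110101011' = 000000000011110101011 (21 bits)


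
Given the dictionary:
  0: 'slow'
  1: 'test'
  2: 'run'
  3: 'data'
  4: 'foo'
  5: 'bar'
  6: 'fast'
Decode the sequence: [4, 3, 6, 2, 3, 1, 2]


Look up each index in the dictionary:
  4 -> 'foo'
  3 -> 'data'
  6 -> 'fast'
  2 -> 'run'
  3 -> 'data'
  1 -> 'test'
  2 -> 'run'

Decoded: "foo data fast run data test run"


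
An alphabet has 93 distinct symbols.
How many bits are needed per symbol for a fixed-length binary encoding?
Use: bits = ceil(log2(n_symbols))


log2(93) = 6.5392
Bracket: 2^6 = 64 < 93 <= 2^7 = 128
So ceil(log2(93)) = 7

bits = ceil(log2(93)) = ceil(6.5392) = 7 bits


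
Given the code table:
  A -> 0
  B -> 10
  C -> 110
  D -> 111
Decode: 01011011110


Decoding:
0 -> A
10 -> B
110 -> C
111 -> D
10 -> B


Result: ABCDB


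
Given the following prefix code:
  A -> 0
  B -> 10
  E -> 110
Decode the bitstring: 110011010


Decoding step by step:
Bits 110 -> E
Bits 0 -> A
Bits 110 -> E
Bits 10 -> B


Decoded message: EAEB


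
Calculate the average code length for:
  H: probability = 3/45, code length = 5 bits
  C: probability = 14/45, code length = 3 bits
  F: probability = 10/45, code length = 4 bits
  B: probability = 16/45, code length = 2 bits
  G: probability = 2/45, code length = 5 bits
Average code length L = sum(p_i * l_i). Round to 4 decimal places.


Weighted contributions p_i * l_i:
  H: (3/45) * 5 = 15/45
  C: (14/45) * 3 = 42/45
  F: (10/45) * 4 = 40/45
  B: (16/45) * 2 = 32/45
  G: (2/45) * 5 = 10/45
Sum = (15 + 42 + 40 + 32 + 10)/45 = 139/45

L = 139/45 = 3.0889 bits/symbol


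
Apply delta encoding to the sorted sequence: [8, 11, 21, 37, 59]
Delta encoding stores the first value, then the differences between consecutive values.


First value: 8
Deltas:
  11 - 8 = 3
  21 - 11 = 10
  37 - 21 = 16
  59 - 37 = 22


Delta encoded: [8, 3, 10, 16, 22]


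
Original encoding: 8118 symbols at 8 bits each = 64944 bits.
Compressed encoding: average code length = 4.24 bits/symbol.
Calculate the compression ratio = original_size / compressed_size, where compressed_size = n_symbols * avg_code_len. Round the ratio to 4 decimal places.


original_size = n_symbols * orig_bits = 8118 * 8 = 64944 bits
compressed_size = n_symbols * avg_code_len = 8118 * 4.24 = 34420.32 bits
ratio = original_size / compressed_size = 64944 / 34420.32 = 1.8868

Compression ratio = 1.8868


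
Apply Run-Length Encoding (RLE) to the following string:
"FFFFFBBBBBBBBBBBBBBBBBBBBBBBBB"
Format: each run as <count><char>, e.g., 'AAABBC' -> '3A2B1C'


Scanning runs left to right:
  i=0: run of 'F' x 5 -> '5F'
  i=5: run of 'B' x 25 -> '25B'

RLE = 5F25B


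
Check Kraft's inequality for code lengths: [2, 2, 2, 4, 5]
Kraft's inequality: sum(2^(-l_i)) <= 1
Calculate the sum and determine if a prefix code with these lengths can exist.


Sum = 2^(-2) + 2^(-2) + 2^(-2) + 2^(-4) + 2^(-5)
    = 0.25 + 0.25 + 0.25 + 0.0625 + 0.03125
    = 27/32 = 0.84375
Since 0.84375 <= 1, Kraft's inequality IS satisfied.
A prefix code with these lengths CAN exist.

Kraft sum = 0.84375. Satisfied.


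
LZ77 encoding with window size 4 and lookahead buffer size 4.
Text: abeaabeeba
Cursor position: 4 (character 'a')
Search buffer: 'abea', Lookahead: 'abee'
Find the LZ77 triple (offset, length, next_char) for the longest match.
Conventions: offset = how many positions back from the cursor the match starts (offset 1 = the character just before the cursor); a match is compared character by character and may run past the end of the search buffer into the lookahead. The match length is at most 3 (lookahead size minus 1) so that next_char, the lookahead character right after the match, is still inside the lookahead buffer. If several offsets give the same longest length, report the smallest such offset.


Try each offset into the search buffer:
  offset=1 (pos 3, char 'a'): match length 1
  offset=2 (pos 2, char 'e'): match length 0
  offset=3 (pos 1, char 'b'): match length 0
  offset=4 (pos 0, char 'a'): match length 3
Longest match has length 3 at offset 4.
next_char = character at position 4 + 3 = 7 -> 'e'

Best match: offset=4, length=3 (matching 'abe' starting at position 0)
LZ77 triple: (4, 3, 'e')


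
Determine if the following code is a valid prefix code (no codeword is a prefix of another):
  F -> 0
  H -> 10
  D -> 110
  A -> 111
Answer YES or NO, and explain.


Checking each pair (does one codeword prefix another?):
  F='0' vs H='10': no prefix
  F='0' vs D='110': no prefix
  F='0' vs A='111': no prefix
  H='10' vs F='0': no prefix
  H='10' vs D='110': no prefix
  H='10' vs A='111': no prefix
  D='110' vs F='0': no prefix
  D='110' vs H='10': no prefix
  D='110' vs A='111': no prefix
  A='111' vs F='0': no prefix
  A='111' vs H='10': no prefix
  A='111' vs D='110': no prefix
No violation found over all pairs.

YES -- this is a valid prefix code. No codeword is a prefix of any other codeword.


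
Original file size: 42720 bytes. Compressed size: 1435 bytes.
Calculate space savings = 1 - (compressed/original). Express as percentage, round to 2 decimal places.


ratio = compressed/original = 1435/42720 = 0.033591
savings = 1 - ratio = 1 - 0.033591 = 0.966409
as a percentage: 0.966409 * 100 = 96.64%

Space savings = 1 - 1435/42720 = 96.64%


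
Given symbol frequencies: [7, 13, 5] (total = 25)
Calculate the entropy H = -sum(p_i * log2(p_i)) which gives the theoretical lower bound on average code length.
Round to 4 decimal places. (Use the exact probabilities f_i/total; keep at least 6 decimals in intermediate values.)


Per-symbol terms -p_i * log2(p_i) with p_i = f_i/25:
  p = 7/25 = 0.280000: log2(p) = -1.836501, -p*log2(p) = 0.514220
  p = 13/25 = 0.520000: log2(p) = -0.943416, -p*log2(p) = 0.490577
  p = 5/25 = 0.200000: log2(p) = -2.321928, -p*log2(p) = 0.464386
H = 0.514220 + 0.490577 + 0.464386 = 1.469183

H = 1.4692 bits/symbol


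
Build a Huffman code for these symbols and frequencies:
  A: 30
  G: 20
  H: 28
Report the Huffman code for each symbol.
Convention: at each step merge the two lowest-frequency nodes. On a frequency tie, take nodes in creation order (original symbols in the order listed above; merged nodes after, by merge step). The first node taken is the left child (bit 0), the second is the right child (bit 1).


Huffman tree construction:
Step 1: Merge G(20) + H(28) = 48
Step 2: Merge A(30) + (G+H)(48) = 78
Read each symbol's code off the tree from the root (left child = 0, right child = 1).

Codes:
  A: 0 (length 1)
  G: 10 (length 2)
  H: 11 (length 2)
Average code length: 126/78 = 1.6154 bits/symbol


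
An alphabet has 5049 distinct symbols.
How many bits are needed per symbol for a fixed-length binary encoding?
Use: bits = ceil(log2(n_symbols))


log2(5049) = 12.3018
Bracket: 2^12 = 4096 < 5049 <= 2^13 = 8192
So ceil(log2(5049)) = 13

bits = ceil(log2(5049)) = ceil(12.3018) = 13 bits


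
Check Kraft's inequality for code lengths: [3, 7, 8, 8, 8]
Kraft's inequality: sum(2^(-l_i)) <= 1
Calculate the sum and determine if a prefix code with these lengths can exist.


Sum = 2^(-3) + 2^(-7) + 2^(-8) + 2^(-8) + 2^(-8)
    = 0.125 + 0.0078125 + 0.00390625 + 0.00390625 + 0.00390625
    = 37/256 = 0.14453125
Since 0.14453125 <= 1, Kraft's inequality IS satisfied.
A prefix code with these lengths CAN exist.

Kraft sum = 0.14453125. Satisfied.


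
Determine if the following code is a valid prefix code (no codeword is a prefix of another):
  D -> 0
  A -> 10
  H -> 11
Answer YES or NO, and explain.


Checking each pair (does one codeword prefix another?):
  D='0' vs A='10': no prefix
  D='0' vs H='11': no prefix
  A='10' vs D='0': no prefix
  A='10' vs H='11': no prefix
  H='11' vs D='0': no prefix
  H='11' vs A='10': no prefix
No violation found over all pairs.

YES -- this is a valid prefix code. No codeword is a prefix of any other codeword.


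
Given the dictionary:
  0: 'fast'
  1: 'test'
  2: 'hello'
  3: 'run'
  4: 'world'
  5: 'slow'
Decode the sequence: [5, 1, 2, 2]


Look up each index in the dictionary:
  5 -> 'slow'
  1 -> 'test'
  2 -> 'hello'
  2 -> 'hello'

Decoded: "slow test hello hello"


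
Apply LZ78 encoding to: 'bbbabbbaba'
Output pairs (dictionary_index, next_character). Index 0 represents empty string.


LZ78 encoding steps:
Dictionary: {0: ''}
Step 1: w='' (idx 0), next='b' -> output (0, 'b'), add 'b' as idx 1
Step 2: w='b' (idx 1), next='b' -> output (1, 'b'), add 'bb' as idx 2
Step 3: w='' (idx 0), next='a' -> output (0, 'a'), add 'a' as idx 3
Step 4: w='bb' (idx 2), next='b' -> output (2, 'b'), add 'bbb' as idx 4
Step 5: w='a' (idx 3), next='b' -> output (3, 'b'), add 'ab' as idx 5
Step 6: w='a' (idx 3), end of input -> output (3, '')


Encoded: [(0, 'b'), (1, 'b'), (0, 'a'), (2, 'b'), (3, 'b'), (3, '')]


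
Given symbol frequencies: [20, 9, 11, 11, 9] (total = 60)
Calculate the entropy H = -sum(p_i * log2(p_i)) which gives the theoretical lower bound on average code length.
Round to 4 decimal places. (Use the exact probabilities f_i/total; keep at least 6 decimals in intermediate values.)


Per-symbol terms -p_i * log2(p_i) with p_i = f_i/60:
  p = 20/60 = 0.333333: log2(p) = -1.584963, -p*log2(p) = 0.528321
  p = 9/60 = 0.150000: log2(p) = -2.736966, -p*log2(p) = 0.410545
  p = 11/60 = 0.183333: log2(p) = -2.447459, -p*log2(p) = 0.448701
  p = 11/60 = 0.183333: log2(p) = -2.447459, -p*log2(p) = 0.448701
  p = 9/60 = 0.150000: log2(p) = -2.736966, -p*log2(p) = 0.410545
H = 0.528321 + 0.410545 + 0.448701 + 0.448701 + 0.410545 = 2.246813

H = 2.2468 bits/symbol


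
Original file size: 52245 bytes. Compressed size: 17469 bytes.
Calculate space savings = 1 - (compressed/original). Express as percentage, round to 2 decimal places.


ratio = compressed/original = 17469/52245 = 0.334367
savings = 1 - ratio = 1 - 0.334367 = 0.665633
as a percentage: 0.665633 * 100 = 66.56%

Space savings = 1 - 17469/52245 = 66.56%


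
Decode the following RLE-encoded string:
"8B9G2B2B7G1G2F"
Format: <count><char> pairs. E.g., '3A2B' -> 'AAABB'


Expanding each <count><char> pair:
  8B -> 'BBBBBBBB'
  9G -> 'GGGGGGGGG'
  2B -> 'BB'
  2B -> 'BB'
  7G -> 'GGGGGGG'
  1G -> 'G'
  2F -> 'FF'

Decoded = BBBBBBBBGGGGGGGGGBBBBGGGGGGGGFF


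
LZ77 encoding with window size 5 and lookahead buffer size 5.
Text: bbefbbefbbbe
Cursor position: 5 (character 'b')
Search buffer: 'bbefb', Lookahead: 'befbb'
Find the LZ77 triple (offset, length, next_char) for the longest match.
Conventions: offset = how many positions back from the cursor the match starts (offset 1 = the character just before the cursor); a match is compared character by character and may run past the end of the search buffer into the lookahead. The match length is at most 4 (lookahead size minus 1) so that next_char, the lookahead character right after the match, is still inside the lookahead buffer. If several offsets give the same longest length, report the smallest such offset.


Try each offset into the search buffer:
  offset=1 (pos 4, char 'b'): match length 1
  offset=2 (pos 3, char 'f'): match length 0
  offset=3 (pos 2, char 'e'): match length 0
  offset=4 (pos 1, char 'b'): match length 4
  offset=5 (pos 0, char 'b'): match length 1
Longest match has length 4 at offset 4.
next_char = character at position 5 + 4 = 9 -> 'b'

Best match: offset=4, length=4 (matching 'befb' starting at position 1)
LZ77 triple: (4, 4, 'b')


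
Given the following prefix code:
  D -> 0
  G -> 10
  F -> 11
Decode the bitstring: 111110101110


Decoding step by step:
Bits 11 -> F
Bits 11 -> F
Bits 10 -> G
Bits 10 -> G
Bits 11 -> F
Bits 10 -> G


Decoded message: FFGGFG


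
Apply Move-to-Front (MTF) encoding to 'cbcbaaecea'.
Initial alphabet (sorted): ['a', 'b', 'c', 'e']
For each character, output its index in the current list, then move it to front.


MTF encoding:
'c': index 2 in ['a', 'b', 'c', 'e'] -> ['c', 'a', 'b', 'e']
'b': index 2 in ['c', 'a', 'b', 'e'] -> ['b', 'c', 'a', 'e']
'c': index 1 in ['b', 'c', 'a', 'e'] -> ['c', 'b', 'a', 'e']
'b': index 1 in ['c', 'b', 'a', 'e'] -> ['b', 'c', 'a', 'e']
'a': index 2 in ['b', 'c', 'a', 'e'] -> ['a', 'b', 'c', 'e']
'a': index 0 in ['a', 'b', 'c', 'e'] -> ['a', 'b', 'c', 'e']
'e': index 3 in ['a', 'b', 'c', 'e'] -> ['e', 'a', 'b', 'c']
'c': index 3 in ['e', 'a', 'b', 'c'] -> ['c', 'e', 'a', 'b']
'e': index 1 in ['c', 'e', 'a', 'b'] -> ['e', 'c', 'a', 'b']
'a': index 2 in ['e', 'c', 'a', 'b'] -> ['a', 'e', 'c', 'b']


Output: [2, 2, 1, 1, 2, 0, 3, 3, 1, 2]


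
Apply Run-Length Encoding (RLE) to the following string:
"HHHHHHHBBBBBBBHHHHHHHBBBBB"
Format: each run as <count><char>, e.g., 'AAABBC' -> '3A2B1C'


Scanning runs left to right:
  i=0: run of 'H' x 7 -> '7H'
  i=7: run of 'B' x 7 -> '7B'
  i=14: run of 'H' x 7 -> '7H'
  i=21: run of 'B' x 5 -> '5B'

RLE = 7H7B7H5B


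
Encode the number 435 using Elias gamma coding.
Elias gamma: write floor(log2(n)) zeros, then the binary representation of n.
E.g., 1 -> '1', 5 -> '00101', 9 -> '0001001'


num_bits = floor(log2(435)) + 1 = 9
leading_zeros = num_bits - 1 = 8
binary(435) = 110110011

Elias gamma(435) = '00000000' + '110110011' = 00000000110110011 (17 bits)


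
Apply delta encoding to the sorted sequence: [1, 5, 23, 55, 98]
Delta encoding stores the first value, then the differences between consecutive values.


First value: 1
Deltas:
  5 - 1 = 4
  23 - 5 = 18
  55 - 23 = 32
  98 - 55 = 43


Delta encoded: [1, 4, 18, 32, 43]


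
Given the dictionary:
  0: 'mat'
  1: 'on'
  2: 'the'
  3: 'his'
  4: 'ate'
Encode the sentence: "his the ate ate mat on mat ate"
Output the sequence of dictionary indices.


Look up each word in the dictionary:
  'his' -> 3
  'the' -> 2
  'ate' -> 4
  'ate' -> 4
  'mat' -> 0
  'on' -> 1
  'mat' -> 0
  'ate' -> 4

Encoded: [3, 2, 4, 4, 0, 1, 0, 4]


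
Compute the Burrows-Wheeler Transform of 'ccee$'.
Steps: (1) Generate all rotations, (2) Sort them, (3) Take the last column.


Rotations (sorted):
  0: $ccee -> last char: e
  1: ccee$ -> last char: $
  2: cee$c -> last char: c
  3: e$cce -> last char: e
  4: ee$cc -> last char: c


BWT = e$cec


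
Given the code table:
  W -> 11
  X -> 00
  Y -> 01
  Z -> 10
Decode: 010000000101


Decoding:
01 -> Y
00 -> X
00 -> X
00 -> X
01 -> Y
01 -> Y


Result: YXXXYY


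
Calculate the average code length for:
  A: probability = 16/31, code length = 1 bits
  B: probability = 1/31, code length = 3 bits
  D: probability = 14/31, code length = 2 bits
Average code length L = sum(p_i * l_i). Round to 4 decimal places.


Weighted contributions p_i * l_i:
  A: (16/31) * 1 = 16/31
  B: (1/31) * 3 = 3/31
  D: (14/31) * 2 = 28/31
Sum = (16 + 3 + 28)/31 = 47/31

L = 47/31 = 1.5161 bits/symbol


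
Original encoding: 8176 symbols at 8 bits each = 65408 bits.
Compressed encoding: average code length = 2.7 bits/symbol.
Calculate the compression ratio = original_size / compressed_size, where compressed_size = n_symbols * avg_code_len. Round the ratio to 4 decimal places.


original_size = n_symbols * orig_bits = 8176 * 8 = 65408 bits
compressed_size = n_symbols * avg_code_len = 8176 * 2.7 = 22075.2 bits
ratio = original_size / compressed_size = 65408 / 22075.2 = 2.963

Compression ratio = 2.963


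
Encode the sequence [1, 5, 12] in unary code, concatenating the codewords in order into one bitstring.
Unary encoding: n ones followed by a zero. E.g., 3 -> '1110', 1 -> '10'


Encode each number as n ones followed by a terminating 0:
  1 -> 10 (2 bits)
  5 -> 111110 (6 bits)
  12 -> 1111111111110 (13 bits)
Total length = 2 + 6 + 13 = 21 bits.

Unary([1, 5, 12]) = 101111101111111111110 (21 bits)


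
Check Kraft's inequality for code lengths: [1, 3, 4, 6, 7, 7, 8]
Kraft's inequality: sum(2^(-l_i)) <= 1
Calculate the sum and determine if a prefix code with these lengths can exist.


Sum = 2^(-1) + 2^(-3) + 2^(-4) + 2^(-6) + 2^(-7) + 2^(-7) + 2^(-8)
    = 0.5 + 0.125 + 0.0625 + 0.015625 + 0.0078125 + 0.0078125 + 0.00390625
    = 185/256 = 0.72265625
Since 0.72265625 <= 1, Kraft's inequality IS satisfied.
A prefix code with these lengths CAN exist.

Kraft sum = 0.72265625. Satisfied.
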